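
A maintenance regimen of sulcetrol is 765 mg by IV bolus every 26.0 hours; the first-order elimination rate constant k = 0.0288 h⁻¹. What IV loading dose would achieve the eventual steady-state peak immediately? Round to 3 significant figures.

Accumulation ratio R = 1 / (1 − e^(−kτ)) = 1 / (1 − e^(−0.02880×26.0)) = 1 / (1 − 0.4729) = 1.897
Loading dose = maintenance dose × R = 765 × 1.897 ≈ 1450 mg

1450 mg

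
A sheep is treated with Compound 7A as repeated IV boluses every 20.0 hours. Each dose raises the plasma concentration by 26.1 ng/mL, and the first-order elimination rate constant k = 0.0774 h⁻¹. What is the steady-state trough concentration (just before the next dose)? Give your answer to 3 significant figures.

Fraction remaining after one interval: e^(−kτ) = e^(−0.07740 × 20.0) = 0.2127
R = 1 / (1 − 0.2127) = 1.270
Css,max = 26.1 × 1.270 = 33.15 ng/mL
Css,min = Css,max × e^(−kτ) = 33.15 × 0.2127 ≈ 7.05 ng/mL

7.05 ng/mL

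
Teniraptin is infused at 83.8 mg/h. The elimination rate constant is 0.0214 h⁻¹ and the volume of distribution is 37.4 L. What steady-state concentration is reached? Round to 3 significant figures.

CL = k · V = 0.0214 × 37.4 = 0.8004 L/h
Css = rate / CL = 83.8 / 0.8004 ≈ 105 mg/L

105 mg/L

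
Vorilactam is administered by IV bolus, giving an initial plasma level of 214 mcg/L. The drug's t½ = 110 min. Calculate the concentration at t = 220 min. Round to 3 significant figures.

k = ln 2 / 110 = 0.006301 min⁻¹
220 min is 2.000 half-lives, so C = 214 × (1/2)^2.000 = 214 × 0.2500 ≈ 53.5 mcg/L

53.5 mcg/L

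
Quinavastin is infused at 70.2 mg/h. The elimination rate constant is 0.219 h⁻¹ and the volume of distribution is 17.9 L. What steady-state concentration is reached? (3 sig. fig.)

17.9 mg/L

CL = k · V = 0.219 × 17.9 = 3.920 L/h
Css = rate / CL = 70.2 / 3.920 ≈ 17.9 mg/L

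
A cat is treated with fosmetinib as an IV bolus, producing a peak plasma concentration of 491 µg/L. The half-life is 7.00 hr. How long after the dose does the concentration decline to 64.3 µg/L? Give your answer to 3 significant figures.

k = ln 2 / 7.00 = 0.09902 hr⁻¹
C(t) = C₀ e^(−kt)  ⇒  t = ln(C₀/C) / k
t = ln(491/64.3) / 0.09902 = 2.033 / 0.09902 ≈ 20.5 hours

20.5 hours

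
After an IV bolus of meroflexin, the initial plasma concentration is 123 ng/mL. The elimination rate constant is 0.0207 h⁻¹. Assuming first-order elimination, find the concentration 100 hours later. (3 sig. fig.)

C(t) = C₀ e^(−kt) = 123 × e^(−0.02070 × 100) = 123 × e^(−2.070) = 123 × 0.1262 ≈ 15.5 ng/mL

15.5 ng/mL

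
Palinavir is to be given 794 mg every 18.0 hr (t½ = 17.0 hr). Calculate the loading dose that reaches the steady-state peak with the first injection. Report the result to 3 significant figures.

1530 mg

k = ln 2 / 17.0 = 0.04077 hr⁻¹
Accumulation ratio R = 1 / (1 − e^(−kτ)) = 1 / (1 − e^(−0.04077×18.0)) = 1 / (1 − 0.4800) = 1.923
Loading dose = maintenance dose × R = 794 × 1.923 ≈ 1530 mg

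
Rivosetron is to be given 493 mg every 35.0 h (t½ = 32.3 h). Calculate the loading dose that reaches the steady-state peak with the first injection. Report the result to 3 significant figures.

933 mg

k = ln 2 / 32.3 = 0.02146 h⁻¹
Accumulation ratio R = 1 / (1 − e^(−kτ)) = 1 / (1 − e^(−0.02146×35.0)) = 1 / (1 − 0.4719) = 1.893
Loading dose = maintenance dose × R = 493 × 1.893 ≈ 933 mg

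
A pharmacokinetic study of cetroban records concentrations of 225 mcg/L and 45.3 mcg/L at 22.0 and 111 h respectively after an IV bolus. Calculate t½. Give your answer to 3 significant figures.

38.5 hours

k = ln(C₁/C₂) / (t₂ − t₁) = ln(225/45.3) / (111 − 22.0)
  = 1.603 / 89.00 = 0.01801 h⁻¹
t½ = ln 2 / k = ln 2 / 0.01801 ≈ 38.5 hours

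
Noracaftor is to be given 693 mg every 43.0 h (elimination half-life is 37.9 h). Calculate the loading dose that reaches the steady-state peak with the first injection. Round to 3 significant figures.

1270 mg

k = ln 2 / 37.9 = 0.01829 h⁻¹
Accumulation ratio R = 1 / (1 − e^(−kτ)) = 1 / (1 − e^(−0.01829×43.0)) = 1 / (1 − 0.4555) = 1.836
Loading dose = maintenance dose × R = 693 × 1.836 ≈ 1270 mg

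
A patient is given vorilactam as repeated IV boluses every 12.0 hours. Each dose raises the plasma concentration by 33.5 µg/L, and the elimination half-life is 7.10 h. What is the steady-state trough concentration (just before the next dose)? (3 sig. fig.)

k = ln 2 / 7.10 = 0.09763 h⁻¹
Fraction remaining after one interval: e^(−kτ) = e^(−0.09763 × 12.0) = 0.3099
R = 1 / (1 − 0.3099) = 1.449
Css,max = 33.5 × 1.449 = 48.54 µg/L
Css,min = Css,max × e^(−kτ) = 48.54 × 0.3099 ≈ 15.0 µg/L

15.0 µg/L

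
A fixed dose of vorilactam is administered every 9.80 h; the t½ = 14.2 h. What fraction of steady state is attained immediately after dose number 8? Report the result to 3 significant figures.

k = ln 2 / 14.2 = 0.04881 h⁻¹
f_n = 1 − e^(−nkτ) = 1 − e^(−8 × 0.04881 × 9.80) = 1 − e^(−3.827) = 1 − 0.02178 ≈ 0.978

0.978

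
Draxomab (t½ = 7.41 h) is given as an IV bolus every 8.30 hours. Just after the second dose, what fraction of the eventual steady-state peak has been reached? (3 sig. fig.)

0.788

k = ln 2 / 7.41 = 0.09354 h⁻¹
f_n = 1 − e^(−nkτ) = 1 − e^(−2 × 0.09354 × 8.30) = 1 − e^(−1.553) = 1 − 0.2117 ≈ 0.788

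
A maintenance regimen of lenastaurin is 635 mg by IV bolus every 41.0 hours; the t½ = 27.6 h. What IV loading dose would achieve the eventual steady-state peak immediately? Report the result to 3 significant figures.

k = ln 2 / 27.6 = 0.02511 h⁻¹
Accumulation ratio R = 1 / (1 − e^(−kτ)) = 1 / (1 − e^(−0.02511×41.0)) = 1 / (1 − 0.3571) = 1.556
Loading dose = maintenance dose × R = 635 × 1.556 ≈ 988 mg

988 mg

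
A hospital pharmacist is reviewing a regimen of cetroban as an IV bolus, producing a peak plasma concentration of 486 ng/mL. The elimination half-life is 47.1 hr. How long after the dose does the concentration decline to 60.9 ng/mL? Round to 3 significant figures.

k = ln 2 / 47.1 = 0.01472 hr⁻¹
C(t) = C₀ e^(−kt)  ⇒  t = ln(C₀/C) / k
t = ln(486/60.9) / 0.01472 = 2.077 / 0.01472 ≈ 141 hours

141 hours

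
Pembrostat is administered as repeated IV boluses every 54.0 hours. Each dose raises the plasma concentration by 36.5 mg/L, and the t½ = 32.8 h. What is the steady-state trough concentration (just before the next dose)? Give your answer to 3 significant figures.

17.1 mg/L

k = ln 2 / 32.8 = 0.02113 h⁻¹
Fraction remaining after one interval: e^(−kτ) = e^(−0.02113 × 54.0) = 0.3194
R = 1 / (1 − 0.3194) = 1.469
Css,max = 36.5 × 1.469 = 53.63 mg/L
Css,min = Css,max × e^(−kτ) = 53.63 × 0.3194 ≈ 17.1 mg/L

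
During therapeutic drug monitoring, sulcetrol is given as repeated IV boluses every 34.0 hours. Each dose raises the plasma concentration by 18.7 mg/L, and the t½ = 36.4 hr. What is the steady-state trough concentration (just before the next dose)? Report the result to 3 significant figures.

20.5 mg/L

k = ln 2 / 36.4 = 0.01904 hr⁻¹
Fraction remaining after one interval: e^(−kτ) = e^(−0.01904 × 34.0) = 0.5234
R = 1 / (1 − 0.5234) = 2.098
Css,max = 18.7 × 2.098 = 39.23 mg/L
Css,min = Css,max × e^(−kτ) = 39.23 × 0.5234 ≈ 20.5 mg/L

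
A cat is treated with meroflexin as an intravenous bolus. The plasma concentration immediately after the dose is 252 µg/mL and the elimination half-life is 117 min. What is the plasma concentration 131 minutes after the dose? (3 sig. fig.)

116 µg/mL

k = ln 2 / 117 = 0.005924 min⁻¹
C(t) = C₀ e^(−kt) = 252 × e^(−0.005924 × 131) = 252 × e^(−0.7761) = 252 × 0.4602 ≈ 116 µg/mL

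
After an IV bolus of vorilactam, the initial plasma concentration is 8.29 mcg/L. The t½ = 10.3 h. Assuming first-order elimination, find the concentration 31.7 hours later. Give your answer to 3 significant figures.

0.982 mcg/L

k = ln 2 / 10.3 = 0.06730 h⁻¹
31.7 h is 3.078 half-lives, so C = 8.29 × (1/2)^3.078 = 8.29 × 0.1184 ≈ 0.982 mcg/L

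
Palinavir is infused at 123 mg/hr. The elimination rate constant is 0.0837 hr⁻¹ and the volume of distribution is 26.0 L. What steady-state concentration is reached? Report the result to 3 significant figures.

56.5 mg/L

CL = k · V = 0.0837 × 26.0 = 2.176 L/hr
Css = rate / CL = 123 / 2.176 ≈ 56.5 mg/L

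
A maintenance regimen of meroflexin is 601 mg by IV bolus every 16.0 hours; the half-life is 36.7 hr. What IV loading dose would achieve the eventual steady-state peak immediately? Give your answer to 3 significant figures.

2300 mg

k = ln 2 / 36.7 = 0.01889 hr⁻¹
Accumulation ratio R = 1 / (1 − e^(−kτ)) = 1 / (1 − e^(−0.01889×16.0)) = 1 / (1 − 0.7392) = 3.834
Loading dose = maintenance dose × R = 601 × 3.834 ≈ 2300 mg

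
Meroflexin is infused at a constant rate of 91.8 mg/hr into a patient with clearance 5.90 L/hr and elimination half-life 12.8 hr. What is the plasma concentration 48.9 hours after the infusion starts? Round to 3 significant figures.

Css = rate / CL = 91.8 / 5.90 = 15.56 µg/mL
k = ln 2 / 12.8 = 0.05415 hr⁻¹
C(t) = Css (1 − e^(−kt)) = 15.56 × (1 − e^(−2.648)) = 15.56 × 0.9292 ≈ 14.5 µg/mL

14.5 µg/mL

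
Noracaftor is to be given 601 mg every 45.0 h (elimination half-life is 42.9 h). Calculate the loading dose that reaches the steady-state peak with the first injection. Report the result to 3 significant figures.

1160 mg

k = ln 2 / 42.9 = 0.01616 h⁻¹
Accumulation ratio R = 1 / (1 − e^(−kτ)) = 1 / (1 − e^(−0.01616×45.0)) = 1 / (1 − 0.4833) = 1.935
Loading dose = maintenance dose × R = 601 × 1.935 ≈ 1160 mg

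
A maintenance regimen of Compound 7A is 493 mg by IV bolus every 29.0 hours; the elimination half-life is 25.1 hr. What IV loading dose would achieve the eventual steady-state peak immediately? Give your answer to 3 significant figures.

895 mg

k = ln 2 / 25.1 = 0.02762 hr⁻¹
Accumulation ratio R = 1 / (1 − e^(−kτ)) = 1 / (1 − e^(−0.02762×29.0)) = 1 / (1 − 0.4489) = 1.815
Loading dose = maintenance dose × R = 493 × 1.815 ≈ 895 mg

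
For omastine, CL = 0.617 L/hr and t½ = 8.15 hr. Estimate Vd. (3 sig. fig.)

7.25 L

k = ln 2 / t½ = ln 2 / 8.15 = 0.08505 hr⁻¹
V = CL / k = 0.617 / 0.08505 ≈ 7.25 L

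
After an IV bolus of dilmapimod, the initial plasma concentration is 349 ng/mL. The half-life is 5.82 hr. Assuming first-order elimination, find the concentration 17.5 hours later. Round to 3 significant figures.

k = ln 2 / 5.82 = 0.1191 hr⁻¹
C(t) = C₀ e^(−kt) = 349 × e^(−0.1191 × 17.5) = 349 × e^(−2.084) = 349 × 0.1244 ≈ 43.4 ng/mL

43.4 ng/mL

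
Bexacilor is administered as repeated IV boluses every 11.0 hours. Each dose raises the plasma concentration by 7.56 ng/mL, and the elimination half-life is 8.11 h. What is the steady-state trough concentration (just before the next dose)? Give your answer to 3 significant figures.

k = ln 2 / 8.11 = 0.08547 h⁻¹
Fraction remaining after one interval: e^(−kτ) = e^(−0.08547 × 11.0) = 0.3906
R = 1 / (1 − 0.3906) = 1.641
Css,max = 7.56 × 1.641 = 12.41 ng/mL
Css,min = Css,max × e^(−kτ) = 12.41 × 0.3906 ≈ 4.85 ng/mL

4.85 ng/mL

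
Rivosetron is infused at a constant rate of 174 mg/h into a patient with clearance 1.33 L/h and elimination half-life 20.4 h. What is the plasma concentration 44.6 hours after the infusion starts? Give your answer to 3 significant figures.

Css = rate / CL = 174 / 1.33 = 130.8 mg/L
k = ln 2 / 20.4 = 0.03398 h⁻¹
C(t) = Css (1 − e^(−kt)) = 130.8 × (1 − e^(−1.515)) = 130.8 × 0.7803 ≈ 102 mg/L

102 mg/L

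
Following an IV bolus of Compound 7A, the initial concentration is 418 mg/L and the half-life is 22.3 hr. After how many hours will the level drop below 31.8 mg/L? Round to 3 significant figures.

82.9 hours

k = ln 2 / 22.3 = 0.03108 hr⁻¹
C(t) = C₀ e^(−kt)  ⇒  t = ln(C₀/C) / k
t = ln(418/31.8) / 0.03108 = 2.576 / 0.03108 ≈ 82.9 hours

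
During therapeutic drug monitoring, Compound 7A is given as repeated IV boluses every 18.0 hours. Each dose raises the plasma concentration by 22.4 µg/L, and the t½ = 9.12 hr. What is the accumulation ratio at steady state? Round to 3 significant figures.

k = ln 2 / 9.12 = 0.07600 hr⁻¹
Fraction remaining after one interval: e^(−kτ) = e^(−0.07600 × 18.0) = 0.2546
R = 1 / (1 − 0.2546) = 1 / 0.7454 ≈ 1.34

1.34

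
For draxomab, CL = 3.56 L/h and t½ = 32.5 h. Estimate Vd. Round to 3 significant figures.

k = ln 2 / t½ = ln 2 / 32.5 = 0.02133 h⁻¹
V = CL / k = 3.56 / 0.02133 ≈ 167 L

167 L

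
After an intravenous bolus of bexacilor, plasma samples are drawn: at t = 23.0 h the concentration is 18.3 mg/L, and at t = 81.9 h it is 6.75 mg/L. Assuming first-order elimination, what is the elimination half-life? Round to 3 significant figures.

k = ln(C₁/C₂) / (t₂ − t₁) = ln(18.3/6.75) / (81.9 − 23.0)
  = 0.9974 / 58.90 = 0.01693 h⁻¹
t½ = ln 2 / k = ln 2 / 0.01693 ≈ 40.9 hours

40.9 hours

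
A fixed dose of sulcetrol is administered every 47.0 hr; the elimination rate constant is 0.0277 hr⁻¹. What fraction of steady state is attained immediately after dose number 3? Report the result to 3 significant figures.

0.980

f_n = 1 − e^(−nkτ) = 1 − e^(−3 × 0.02770 × 47.0) = 1 − e^(−3.906) = 1 − 0.02013 ≈ 0.980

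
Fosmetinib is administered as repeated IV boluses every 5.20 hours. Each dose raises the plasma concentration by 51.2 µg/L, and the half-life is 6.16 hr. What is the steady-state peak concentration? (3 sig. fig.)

k = ln 2 / 6.16 = 0.1125 hr⁻¹
Fraction remaining after one interval: e^(−kτ) = e^(−0.1125 × 5.20) = 0.5570
R = 1 / (1 − 0.5570) = 2.258
Css,max = 51.2 × 2.258 ≈ 116 µg/L

116 µg/L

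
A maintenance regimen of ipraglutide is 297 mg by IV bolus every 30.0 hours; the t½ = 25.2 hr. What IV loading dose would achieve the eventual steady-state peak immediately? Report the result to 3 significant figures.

k = ln 2 / 25.2 = 0.02751 hr⁻¹
Accumulation ratio R = 1 / (1 − e^(−kτ)) = 1 / (1 − e^(−0.02751×30.0)) = 1 / (1 − 0.4382) = 1.780
Loading dose = maintenance dose × R = 297 × 1.780 ≈ 529 mg

529 mg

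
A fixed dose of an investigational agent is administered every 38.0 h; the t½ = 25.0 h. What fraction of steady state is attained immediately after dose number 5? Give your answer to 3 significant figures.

k = ln 2 / 25.0 = 0.02773 h⁻¹
f_n = 1 − e^(−nkτ) = 1 − e^(−5 × 0.02773 × 38.0) = 1 − e^(−5.268) = 1 − 0.005154 ≈ 0.995

0.995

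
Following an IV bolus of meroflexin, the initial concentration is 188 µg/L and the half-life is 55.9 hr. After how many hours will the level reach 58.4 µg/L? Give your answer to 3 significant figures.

k = ln 2 / 55.9 = 0.01240 hr⁻¹
C(t) = C₀ e^(−kt)  ⇒  t = ln(C₀/C) / k
t = ln(188/58.4) / 0.01240 = 1.169 / 0.01240 ≈ 94.3 hours

94.3 hours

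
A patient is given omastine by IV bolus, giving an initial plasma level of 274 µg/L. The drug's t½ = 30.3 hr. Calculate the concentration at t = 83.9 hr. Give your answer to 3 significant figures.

40.2 µg/L

k = ln 2 / 30.3 = 0.02288 hr⁻¹
C(t) = C₀ e^(−kt) = 274 × e^(−0.02288 × 83.9) = 274 × e^(−1.919) = 274 × 0.1467 ≈ 40.2 µg/L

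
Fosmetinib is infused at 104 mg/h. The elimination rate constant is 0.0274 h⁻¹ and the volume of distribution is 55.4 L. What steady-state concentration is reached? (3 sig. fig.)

CL = k · V = 0.0274 × 55.4 = 1.518 L/h
Css = rate / CL = 104 / 1.518 ≈ 68.5 µg/mL

68.5 µg/mL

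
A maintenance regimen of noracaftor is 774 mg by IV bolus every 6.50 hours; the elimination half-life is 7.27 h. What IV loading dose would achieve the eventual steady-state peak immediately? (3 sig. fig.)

1680 mg

k = ln 2 / 7.27 = 0.09534 h⁻¹
Accumulation ratio R = 1 / (1 − e^(−kτ)) = 1 / (1 − e^(−0.09534×6.50)) = 1 / (1 − 0.5381) = 2.165
Loading dose = maintenance dose × R = 774 × 2.165 ≈ 1680 mg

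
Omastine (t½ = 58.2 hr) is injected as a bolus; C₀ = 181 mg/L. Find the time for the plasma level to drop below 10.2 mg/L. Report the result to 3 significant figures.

k = ln 2 / 58.2 = 0.01191 hr⁻¹
C(t) = C₀ e^(−kt)  ⇒  t = ln(C₀/C) / k
t = ln(181/10.2) / 0.01191 = 2.876 / 0.01191 ≈ 241 hours

241 hours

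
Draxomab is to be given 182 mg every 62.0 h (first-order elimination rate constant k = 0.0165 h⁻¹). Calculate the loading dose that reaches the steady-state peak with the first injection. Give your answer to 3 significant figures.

Accumulation ratio R = 1 / (1 − e^(−kτ)) = 1 / (1 − e^(−0.01650×62.0)) = 1 / (1 − 0.3595) = 1.561
Loading dose = maintenance dose × R = 182 × 1.561 ≈ 284 mg

284 mg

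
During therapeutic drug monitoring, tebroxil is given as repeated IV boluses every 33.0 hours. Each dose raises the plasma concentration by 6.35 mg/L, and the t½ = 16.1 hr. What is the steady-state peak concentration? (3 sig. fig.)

8.37 mg/L

k = ln 2 / 16.1 = 0.04305 hr⁻¹
Fraction remaining after one interval: e^(−kτ) = e^(−0.04305 × 33.0) = 0.2415
R = 1 / (1 − 0.2415) = 1.318
Css,max = 6.35 × 1.318 ≈ 8.37 mg/L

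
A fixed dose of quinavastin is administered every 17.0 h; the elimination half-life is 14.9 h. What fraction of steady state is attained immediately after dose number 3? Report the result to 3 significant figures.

k = ln 2 / 14.9 = 0.04652 h⁻¹
f_n = 1 − e^(−nkτ) = 1 − e^(−3 × 0.04652 × 17.0) = 1 − e^(−2.373) = 1 − 0.09325 ≈ 0.907

0.907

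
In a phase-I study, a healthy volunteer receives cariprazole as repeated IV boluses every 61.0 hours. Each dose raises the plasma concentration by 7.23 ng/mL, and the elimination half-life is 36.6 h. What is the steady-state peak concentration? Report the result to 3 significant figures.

10.6 ng/mL

k = ln 2 / 36.6 = 0.01894 h⁻¹
Fraction remaining after one interval: e^(−kτ) = e^(−0.01894 × 61.0) = 0.3150
R = 1 / (1 − 0.3150) = 1.460
Css,max = 7.23 × 1.460 ≈ 10.6 ng/mL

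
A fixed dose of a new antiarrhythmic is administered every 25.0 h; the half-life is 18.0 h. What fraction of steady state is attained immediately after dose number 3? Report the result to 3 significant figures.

0.944

k = ln 2 / 18.0 = 0.03851 h⁻¹
f_n = 1 − e^(−nkτ) = 1 − e^(−3 × 0.03851 × 25.0) = 1 − e^(−2.888) = 1 − 0.05568 ≈ 0.944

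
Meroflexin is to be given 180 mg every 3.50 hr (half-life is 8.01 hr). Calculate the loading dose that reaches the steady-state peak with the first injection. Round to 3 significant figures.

k = ln 2 / 8.01 = 0.08654 hr⁻¹
Accumulation ratio R = 1 / (1 − e^(−kτ)) = 1 / (1 − e^(−0.08654×3.50)) = 1 / (1 − 0.7387) = 3.827
Loading dose = maintenance dose × R = 180 × 3.827 ≈ 689 mg

689 mg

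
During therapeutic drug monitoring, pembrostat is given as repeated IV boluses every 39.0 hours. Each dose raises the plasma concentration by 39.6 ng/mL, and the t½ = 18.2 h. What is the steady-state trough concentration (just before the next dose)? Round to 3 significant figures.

k = ln 2 / 18.2 = 0.03809 h⁻¹
Fraction remaining after one interval: e^(−kτ) = e^(−0.03809 × 39.0) = 0.2264
R = 1 / (1 − 0.2264) = 1.293
Css,max = 39.6 × 1.293 = 51.19 ng/mL
Css,min = Css,max × e^(−kτ) = 51.19 × 0.2264 ≈ 11.6 ng/mL

11.6 ng/mL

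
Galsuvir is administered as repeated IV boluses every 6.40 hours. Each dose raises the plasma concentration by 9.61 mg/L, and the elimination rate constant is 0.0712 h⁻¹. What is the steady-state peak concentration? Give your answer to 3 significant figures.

Fraction remaining after one interval: e^(−kτ) = e^(−0.07120 × 6.40) = 0.6340
R = 1 / (1 − 0.6340) = 2.732
Css,max = 9.61 × 2.732 ≈ 26.3 mg/L

26.3 mg/L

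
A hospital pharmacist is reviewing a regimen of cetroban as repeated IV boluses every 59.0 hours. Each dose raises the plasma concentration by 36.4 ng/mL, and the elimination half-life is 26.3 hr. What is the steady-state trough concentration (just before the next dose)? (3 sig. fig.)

9.75 ng/mL

k = ln 2 / 26.3 = 0.02636 hr⁻¹
Fraction remaining after one interval: e^(−kτ) = e^(−0.02636 × 59.0) = 0.2112
R = 1 / (1 − 0.2112) = 1.268
Css,max = 36.4 × 1.268 = 46.15 ng/mL
Css,min = Css,max × e^(−kτ) = 46.15 × 0.2112 ≈ 9.75 ng/mL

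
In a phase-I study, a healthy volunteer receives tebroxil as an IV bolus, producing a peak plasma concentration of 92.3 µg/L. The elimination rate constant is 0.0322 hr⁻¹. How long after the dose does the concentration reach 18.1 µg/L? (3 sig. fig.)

50.6 hours

C(t) = C₀ e^(−kt)  ⇒  t = ln(C₀/C) / k
t = ln(92.3/18.1) / 0.03220 = 1.629 / 0.03220 ≈ 50.6 hours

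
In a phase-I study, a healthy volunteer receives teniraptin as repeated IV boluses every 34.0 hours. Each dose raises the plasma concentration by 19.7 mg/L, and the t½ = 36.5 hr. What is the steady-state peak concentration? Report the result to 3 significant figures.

41.4 mg/L

k = ln 2 / 36.5 = 0.01899 hr⁻¹
Fraction remaining after one interval: e^(−kτ) = e^(−0.01899 × 34.0) = 0.5243
R = 1 / (1 − 0.5243) = 2.102
Css,max = 19.7 × 2.102 ≈ 41.4 mg/L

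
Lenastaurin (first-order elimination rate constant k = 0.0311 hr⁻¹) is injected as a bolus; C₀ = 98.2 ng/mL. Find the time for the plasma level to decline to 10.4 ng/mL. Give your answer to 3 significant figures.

72.2 hours

C(t) = C₀ e^(−kt)  ⇒  t = ln(C₀/C) / k
t = ln(98.2/10.4) / 0.03110 = 2.245 / 0.03110 ≈ 72.2 hours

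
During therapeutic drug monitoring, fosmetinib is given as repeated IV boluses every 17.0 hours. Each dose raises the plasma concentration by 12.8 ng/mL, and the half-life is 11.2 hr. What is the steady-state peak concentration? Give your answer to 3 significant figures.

19.7 ng/mL

k = ln 2 / 11.2 = 0.06189 hr⁻¹
Fraction remaining after one interval: e^(−kτ) = e^(−0.06189 × 17.0) = 0.3492
R = 1 / (1 − 0.3492) = 1.537
Css,max = 12.8 × 1.537 ≈ 19.7 ng/mL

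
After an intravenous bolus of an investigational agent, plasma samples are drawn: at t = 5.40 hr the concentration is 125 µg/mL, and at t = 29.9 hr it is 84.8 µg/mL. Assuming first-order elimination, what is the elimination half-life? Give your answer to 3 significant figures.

43.8 hours

k = ln(C₁/C₂) / (t₂ − t₁) = ln(125/84.8) / (29.9 − 5.40)
  = 0.3880 / 24.50 = 0.01584 hr⁻¹
t½ = ln 2 / k = ln 2 / 0.01584 ≈ 43.8 hours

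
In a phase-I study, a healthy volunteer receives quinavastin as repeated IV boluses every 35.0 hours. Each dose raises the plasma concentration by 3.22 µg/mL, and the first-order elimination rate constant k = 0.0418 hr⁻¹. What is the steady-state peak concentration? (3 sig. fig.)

Fraction remaining after one interval: e^(−kτ) = e^(−0.04180 × 35.0) = 0.2315
R = 1 / (1 − 0.2315) = 1.301
Css,max = 3.22 × 1.301 ≈ 4.19 µg/mL

4.19 µg/mL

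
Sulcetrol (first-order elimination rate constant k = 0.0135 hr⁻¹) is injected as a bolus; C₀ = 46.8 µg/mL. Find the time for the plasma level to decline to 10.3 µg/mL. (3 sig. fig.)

C(t) = C₀ e^(−kt)  ⇒  t = ln(C₀/C) / k
t = ln(46.8/10.3) / 0.01350 = 1.514 / 0.01350 ≈ 112 hours

112 hours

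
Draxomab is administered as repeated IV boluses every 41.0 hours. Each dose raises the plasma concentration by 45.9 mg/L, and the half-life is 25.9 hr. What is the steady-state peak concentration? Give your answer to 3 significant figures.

68.9 mg/L

k = ln 2 / 25.9 = 0.02676 hr⁻¹
Fraction remaining after one interval: e^(−kτ) = e^(−0.02676 × 41.0) = 0.3338
R = 1 / (1 − 0.3338) = 1.501
Css,max = 45.9 × 1.501 ≈ 68.9 mg/L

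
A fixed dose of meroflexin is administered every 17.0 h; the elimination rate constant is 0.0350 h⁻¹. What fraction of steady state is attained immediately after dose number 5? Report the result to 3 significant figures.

0.949

f_n = 1 − e^(−nkτ) = 1 − e^(−5 × 0.03500 × 17.0) = 1 − e^(−2.975) = 1 − 0.05105 ≈ 0.949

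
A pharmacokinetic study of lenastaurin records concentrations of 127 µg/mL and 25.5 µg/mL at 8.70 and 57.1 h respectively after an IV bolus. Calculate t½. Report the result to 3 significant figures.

20.9 hours

k = ln(C₁/C₂) / (t₂ − t₁) = ln(127/25.5) / (57.1 − 8.70)
  = 1.606 / 48.40 = 0.03317 h⁻¹
t½ = ln 2 / k = ln 2 / 0.03317 ≈ 20.9 hours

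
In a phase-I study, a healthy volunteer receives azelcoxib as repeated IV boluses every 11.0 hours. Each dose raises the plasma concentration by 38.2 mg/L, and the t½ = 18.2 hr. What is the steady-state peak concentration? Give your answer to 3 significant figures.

112 mg/L

k = ln 2 / 18.2 = 0.03809 hr⁻¹
Fraction remaining after one interval: e^(−kτ) = e^(−0.03809 × 11.0) = 0.6577
R = 1 / (1 − 0.6577) = 2.922
Css,max = 38.2 × 2.922 ≈ 112 mg/L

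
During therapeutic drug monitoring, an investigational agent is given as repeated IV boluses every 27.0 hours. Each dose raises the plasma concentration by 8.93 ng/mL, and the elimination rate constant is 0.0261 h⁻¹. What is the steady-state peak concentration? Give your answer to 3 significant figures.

17.7 ng/mL

Fraction remaining after one interval: e^(−kτ) = e^(−0.02610 × 27.0) = 0.4943
R = 1 / (1 − 0.4943) = 1.977
Css,max = 8.93 × 1.977 ≈ 17.7 ng/mL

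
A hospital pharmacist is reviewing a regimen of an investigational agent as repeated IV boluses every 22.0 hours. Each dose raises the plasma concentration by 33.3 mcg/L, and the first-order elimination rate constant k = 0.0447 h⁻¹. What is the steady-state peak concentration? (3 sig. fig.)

Fraction remaining after one interval: e^(−kτ) = e^(−0.04470 × 22.0) = 0.3740
R = 1 / (1 − 0.3740) = 1.598
Css,max = 33.3 × 1.598 ≈ 53.2 mcg/L

53.2 mcg/L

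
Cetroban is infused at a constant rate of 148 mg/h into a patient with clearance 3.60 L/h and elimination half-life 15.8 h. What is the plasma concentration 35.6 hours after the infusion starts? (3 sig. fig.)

Css = rate / CL = 148 / 3.60 = 41.11 µg/mL
k = ln 2 / 15.8 = 0.04387 h⁻¹
C(t) = Css (1 − e^(−kt)) = 41.11 × (1 − e^(−1.562)) = 41.11 × 0.7902 ≈ 32.5 µg/mL

32.5 µg/mL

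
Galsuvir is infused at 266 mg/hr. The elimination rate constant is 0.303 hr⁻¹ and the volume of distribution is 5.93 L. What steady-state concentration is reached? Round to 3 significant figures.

148 mg/L

CL = k · V = 0.303 × 5.93 = 1.797 L/hr
Css = rate / CL = 266 / 1.797 ≈ 148 mg/L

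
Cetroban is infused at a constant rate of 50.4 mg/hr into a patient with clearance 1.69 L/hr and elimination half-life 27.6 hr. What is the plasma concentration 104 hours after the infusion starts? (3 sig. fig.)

Css = rate / CL = 50.4 / 1.69 = 29.82 mg/L
k = ln 2 / 27.6 = 0.02511 hr⁻¹
C(t) = Css (1 − e^(−kt)) = 29.82 × (1 − e^(−2.612)) = 29.82 × 0.9266 ≈ 27.6 mg/L

27.6 mg/L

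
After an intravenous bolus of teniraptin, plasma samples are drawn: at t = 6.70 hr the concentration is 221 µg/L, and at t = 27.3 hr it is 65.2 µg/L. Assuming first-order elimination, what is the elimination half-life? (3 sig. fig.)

k = ln(C₁/C₂) / (t₂ − t₁) = ln(221/65.2) / (27.3 − 6.70)
  = 1.221 / 20.60 = 0.05926 hr⁻¹
t½ = ln 2 / k = ln 2 / 0.05926 ≈ 11.7 hours

11.7 hours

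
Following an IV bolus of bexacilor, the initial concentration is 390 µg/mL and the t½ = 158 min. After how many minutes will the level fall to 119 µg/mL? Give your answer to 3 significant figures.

k = ln 2 / 158 = 0.004387 min⁻¹
C(t) = C₀ e^(−kt)  ⇒  t = ln(C₀/C) / k
t = ln(390/119) / 0.004387 = 1.187 / 0.004387 ≈ 271 minutes

271 minutes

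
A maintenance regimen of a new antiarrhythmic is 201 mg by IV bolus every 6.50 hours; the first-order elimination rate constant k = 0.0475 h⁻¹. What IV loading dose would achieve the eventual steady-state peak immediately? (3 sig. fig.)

Accumulation ratio R = 1 / (1 − e^(−kτ)) = 1 / (1 − e^(−0.04750×6.50)) = 1 / (1 − 0.7344) = 3.765
Loading dose = maintenance dose × R = 201 × 3.765 ≈ 757 mg

757 mg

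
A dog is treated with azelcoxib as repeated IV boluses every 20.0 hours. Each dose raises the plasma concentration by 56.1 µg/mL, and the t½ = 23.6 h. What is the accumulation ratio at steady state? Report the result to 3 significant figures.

k = ln 2 / 23.6 = 0.02937 h⁻¹
Fraction remaining after one interval: e^(−kτ) = e^(−0.02937 × 20.0) = 0.5558
R = 1 / (1 − 0.5558) = 1 / 0.4442 ≈ 2.25

2.25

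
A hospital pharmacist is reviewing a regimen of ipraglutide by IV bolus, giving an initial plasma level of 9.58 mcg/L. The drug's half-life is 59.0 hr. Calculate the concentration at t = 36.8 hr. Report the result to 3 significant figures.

k = ln 2 / 59.0 = 0.01175 hr⁻¹
C(t) = C₀ e^(−kt) = 9.58 × e^(−0.01175 × 36.8) = 9.58 × e^(−0.4323) = 9.58 × 0.6490 ≈ 6.22 mcg/L

6.22 mcg/L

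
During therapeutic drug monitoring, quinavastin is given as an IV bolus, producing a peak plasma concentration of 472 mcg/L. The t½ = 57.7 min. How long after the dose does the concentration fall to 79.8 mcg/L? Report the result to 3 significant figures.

k = ln 2 / 57.7 = 0.01201 min⁻¹
C(t) = C₀ e^(−kt)  ⇒  t = ln(C₀/C) / k
t = ln(472/79.8) / 0.01201 = 1.777 / 0.01201 ≈ 148 minutes

148 minutes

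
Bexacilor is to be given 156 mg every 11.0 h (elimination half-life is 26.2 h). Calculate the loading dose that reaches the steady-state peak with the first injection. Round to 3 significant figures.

k = ln 2 / 26.2 = 0.02646 h⁻¹
Accumulation ratio R = 1 / (1 − e^(−kτ)) = 1 / (1 − e^(−0.02646×11.0)) = 1 / (1 − 0.7475) = 3.960
Loading dose = maintenance dose × R = 156 × 3.960 ≈ 618 mg

618 mg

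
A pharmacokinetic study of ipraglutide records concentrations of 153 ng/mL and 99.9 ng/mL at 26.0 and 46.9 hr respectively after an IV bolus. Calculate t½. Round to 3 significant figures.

34.0 hours

k = ln(C₁/C₂) / (t₂ − t₁) = ln(153/99.9) / (46.9 − 26.0)
  = 0.4263 / 20.90 = 0.02040 hr⁻¹
t½ = ln 2 / k = ln 2 / 0.02040 ≈ 34.0 hours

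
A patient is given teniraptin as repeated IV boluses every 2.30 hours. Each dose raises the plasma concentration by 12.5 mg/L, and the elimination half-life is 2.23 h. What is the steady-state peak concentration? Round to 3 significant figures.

24.5 mg/L

k = ln 2 / 2.23 = 0.3108 h⁻¹
Fraction remaining after one interval: e^(−kτ) = e^(−0.3108 × 2.30) = 0.4892
R = 1 / (1 − 0.4892) = 1.958
Css,max = 12.5 × 1.958 ≈ 24.5 mg/L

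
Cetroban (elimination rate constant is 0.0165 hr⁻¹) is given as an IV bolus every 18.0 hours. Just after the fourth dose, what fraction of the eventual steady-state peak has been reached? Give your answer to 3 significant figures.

f_n = 1 − e^(−nkτ) = 1 − e^(−4 × 0.01650 × 18.0) = 1 − e^(−1.188) = 1 − 0.3048 ≈ 0.695

0.695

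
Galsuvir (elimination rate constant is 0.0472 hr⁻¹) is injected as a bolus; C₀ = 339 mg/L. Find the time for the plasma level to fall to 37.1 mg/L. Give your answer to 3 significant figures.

C(t) = C₀ e^(−kt)  ⇒  t = ln(C₀/C) / k
t = ln(339/37.1) / 0.04720 = 2.212 / 0.04720 ≈ 46.9 hours

46.9 hours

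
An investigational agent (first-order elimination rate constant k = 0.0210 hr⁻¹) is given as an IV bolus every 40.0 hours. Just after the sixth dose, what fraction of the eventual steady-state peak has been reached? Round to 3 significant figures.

0.994

f_n = 1 − e^(−nkτ) = 1 − e^(−6 × 0.02100 × 40.0) = 1 − e^(−5.040) = 1 − 0.006474 ≈ 0.994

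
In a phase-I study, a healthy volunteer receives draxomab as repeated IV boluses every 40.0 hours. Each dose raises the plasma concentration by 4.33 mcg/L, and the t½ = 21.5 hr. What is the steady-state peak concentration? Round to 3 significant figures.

k = ln 2 / 21.5 = 0.03224 hr⁻¹
Fraction remaining after one interval: e^(−kτ) = e^(−0.03224 × 40.0) = 0.2754
R = 1 / (1 − 0.2754) = 1.380
Css,max = 4.33 × 1.380 ≈ 5.98 mcg/L

5.98 mcg/L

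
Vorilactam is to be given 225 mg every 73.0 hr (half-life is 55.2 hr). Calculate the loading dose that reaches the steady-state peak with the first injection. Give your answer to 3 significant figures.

375 mg

k = ln 2 / 55.2 = 0.01256 hr⁻¹
Accumulation ratio R = 1 / (1 − e^(−kτ)) = 1 / (1 − e^(−0.01256×73.0)) = 1 / (1 − 0.3999) = 1.666
Loading dose = maintenance dose × R = 225 × 1.666 ≈ 375 mg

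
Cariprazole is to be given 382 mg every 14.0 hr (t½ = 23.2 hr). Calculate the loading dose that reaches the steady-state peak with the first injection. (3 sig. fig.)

1120 mg

k = ln 2 / 23.2 = 0.02988 hr⁻¹
Accumulation ratio R = 1 / (1 − e^(−kτ)) = 1 / (1 − e^(−0.02988×14.0)) = 1 / (1 − 0.6582) = 2.926
Loading dose = maintenance dose × R = 382 × 2.926 ≈ 1120 mg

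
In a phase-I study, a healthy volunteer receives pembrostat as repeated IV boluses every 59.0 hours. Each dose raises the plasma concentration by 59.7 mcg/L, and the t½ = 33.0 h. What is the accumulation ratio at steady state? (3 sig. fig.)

k = ln 2 / 33.0 = 0.02100 h⁻¹
Fraction remaining after one interval: e^(−kτ) = e^(−0.02100 × 59.0) = 0.2896
R = 1 / (1 − 0.2896) = 1 / 0.7104 ≈ 1.41

1.41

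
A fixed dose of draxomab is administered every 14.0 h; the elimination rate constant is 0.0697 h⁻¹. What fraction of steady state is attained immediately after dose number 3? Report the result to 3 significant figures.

f_n = 1 − e^(−nkτ) = 1 − e^(−3 × 0.06970 × 14.0) = 1 − e^(−2.927) = 1 − 0.05354 ≈ 0.946

0.946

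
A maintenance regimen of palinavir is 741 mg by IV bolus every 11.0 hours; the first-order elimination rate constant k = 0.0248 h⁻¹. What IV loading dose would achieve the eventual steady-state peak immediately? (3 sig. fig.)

Accumulation ratio R = 1 / (1 − e^(−kτ)) = 1 / (1 − e^(−0.02480×11.0)) = 1 / (1 − 0.7612) = 4.188
Loading dose = maintenance dose × R = 741 × 4.188 ≈ 3100 mg

3100 mg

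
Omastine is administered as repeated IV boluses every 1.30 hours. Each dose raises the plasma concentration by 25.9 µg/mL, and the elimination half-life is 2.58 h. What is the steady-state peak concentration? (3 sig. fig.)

87.9 µg/mL

k = ln 2 / 2.58 = 0.2687 h⁻¹
Fraction remaining after one interval: e^(−kτ) = e^(−0.2687 × 1.30) = 0.7052
R = 1 / (1 − 0.7052) = 3.392
Css,max = 25.9 × 3.392 ≈ 87.9 µg/mL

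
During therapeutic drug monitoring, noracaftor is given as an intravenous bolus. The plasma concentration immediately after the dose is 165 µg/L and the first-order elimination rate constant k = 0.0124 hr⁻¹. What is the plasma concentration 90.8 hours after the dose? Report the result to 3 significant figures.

53.5 µg/L

C(t) = C₀ e^(−kt) = 165 × e^(−0.01240 × 90.8) = 165 × e^(−1.126) = 165 × 0.3244 ≈ 53.5 µg/L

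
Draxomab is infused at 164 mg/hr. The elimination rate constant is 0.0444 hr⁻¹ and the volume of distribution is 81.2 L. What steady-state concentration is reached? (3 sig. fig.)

CL = k · V = 0.0444 × 81.2 = 3.605 L/hr
Css = rate / CL = 164 / 3.605 ≈ 45.5 µg/mL

45.5 µg/mL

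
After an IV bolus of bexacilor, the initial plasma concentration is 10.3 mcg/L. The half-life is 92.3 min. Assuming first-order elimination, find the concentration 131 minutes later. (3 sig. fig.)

3.85 mcg/L

k = ln 2 / 92.3 = 0.007510 min⁻¹
131 min is 1.419 half-lives, so C = 10.3 × (1/2)^1.419 = 10.3 × 0.3739 ≈ 3.85 mcg/L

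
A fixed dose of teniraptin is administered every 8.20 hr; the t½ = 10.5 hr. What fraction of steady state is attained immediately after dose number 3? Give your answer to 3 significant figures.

0.803

k = ln 2 / 10.5 = 0.06601 hr⁻¹
f_n = 1 − e^(−nkτ) = 1 − e^(−3 × 0.06601 × 8.20) = 1 − e^(−1.624) = 1 − 0.1971 ≈ 0.803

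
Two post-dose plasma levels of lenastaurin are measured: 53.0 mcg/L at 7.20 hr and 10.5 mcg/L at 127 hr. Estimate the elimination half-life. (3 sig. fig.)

k = ln(C₁/C₂) / (t₂ − t₁) = ln(53.0/10.5) / (127 − 7.20)
  = 1.619 / 119.8 = 0.01351 hr⁻¹
t½ = ln 2 / k = ln 2 / 0.01351 ≈ 51.3 hours

51.3 hours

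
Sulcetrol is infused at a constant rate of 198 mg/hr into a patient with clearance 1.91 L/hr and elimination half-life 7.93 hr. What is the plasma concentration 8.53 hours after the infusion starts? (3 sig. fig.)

Css = rate / CL = 198 / 1.91 = 103.7 mg/L
k = ln 2 / 7.93 = 0.08741 hr⁻¹
C(t) = Css (1 − e^(−kt)) = 103.7 × (1 − e^(−0.7456)) = 103.7 × 0.5255 ≈ 54.5 mg/L

54.5 mg/L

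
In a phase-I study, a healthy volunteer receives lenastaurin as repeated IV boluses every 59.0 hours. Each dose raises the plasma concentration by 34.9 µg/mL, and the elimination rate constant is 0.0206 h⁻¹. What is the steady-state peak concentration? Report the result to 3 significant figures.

49.6 µg/mL

Fraction remaining after one interval: e^(−kτ) = e^(−0.02060 × 59.0) = 0.2966
R = 1 / (1 − 0.2966) = 1.422
Css,max = 34.9 × 1.422 ≈ 49.6 µg/mL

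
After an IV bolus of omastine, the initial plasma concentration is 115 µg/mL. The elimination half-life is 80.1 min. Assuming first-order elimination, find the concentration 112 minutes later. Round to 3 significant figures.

43.6 µg/mL

k = ln 2 / 80.1 = 0.008654 min⁻¹
C(t) = C₀ e^(−kt) = 115 × e^(−0.008654 × 112) = 115 × e^(−0.9692) = 115 × 0.3794 ≈ 43.6 µg/mL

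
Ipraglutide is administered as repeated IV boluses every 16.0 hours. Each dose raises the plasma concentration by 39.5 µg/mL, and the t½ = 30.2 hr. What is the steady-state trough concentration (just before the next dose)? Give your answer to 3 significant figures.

k = ln 2 / 30.2 = 0.02295 hr⁻¹
Fraction remaining after one interval: e^(−kτ) = e^(−0.02295 × 16.0) = 0.6927
R = 1 / (1 − 0.6927) = 3.254
Css,max = 39.5 × 3.254 = 128.5 µg/mL
Css,min = Css,max × e^(−kτ) = 128.5 × 0.6927 ≈ 89.0 µg/mL

89.0 µg/mL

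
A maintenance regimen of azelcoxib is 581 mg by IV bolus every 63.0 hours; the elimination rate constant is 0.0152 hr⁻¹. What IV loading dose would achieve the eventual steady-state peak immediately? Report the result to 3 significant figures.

Accumulation ratio R = 1 / (1 − e^(−kτ)) = 1 / (1 − e^(−0.01520×63.0)) = 1 / (1 − 0.3838) = 1.623
Loading dose = maintenance dose × R = 581 × 1.623 ≈ 943 mg

943 mg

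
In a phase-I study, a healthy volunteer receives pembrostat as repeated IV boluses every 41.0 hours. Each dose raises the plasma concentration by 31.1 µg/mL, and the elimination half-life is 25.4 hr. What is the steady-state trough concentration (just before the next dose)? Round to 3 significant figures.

15.1 µg/mL

k = ln 2 / 25.4 = 0.02729 hr⁻¹
Fraction remaining after one interval: e^(−kτ) = e^(−0.02729 × 41.0) = 0.3267
R = 1 / (1 − 0.3267) = 1.485
Css,max = 31.1 × 1.485 = 46.19 µg/mL
Css,min = Css,max × e^(−kτ) = 46.19 × 0.3267 ≈ 15.1 µg/mL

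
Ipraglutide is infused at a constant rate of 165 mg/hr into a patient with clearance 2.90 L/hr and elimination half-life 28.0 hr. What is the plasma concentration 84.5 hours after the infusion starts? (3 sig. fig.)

49.9 µg/mL

Css = rate / CL = 165 / 2.90 = 56.90 µg/mL
k = ln 2 / 28.0 = 0.02476 hr⁻¹
C(t) = Css (1 − e^(−kt)) = 56.90 × (1 − e^(−2.092)) = 56.90 × 0.8765 ≈ 49.9 µg/mL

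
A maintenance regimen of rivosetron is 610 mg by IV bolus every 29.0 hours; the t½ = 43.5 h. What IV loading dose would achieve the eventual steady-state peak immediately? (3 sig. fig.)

k = ln 2 / 43.5 = 0.01593 h⁻¹
Accumulation ratio R = 1 / (1 − e^(−kτ)) = 1 / (1 − e^(−0.01593×29.0)) = 1 / (1 − 0.6300) = 2.702
Loading dose = maintenance dose × R = 610 × 2.702 ≈ 1650 mg

1650 mg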